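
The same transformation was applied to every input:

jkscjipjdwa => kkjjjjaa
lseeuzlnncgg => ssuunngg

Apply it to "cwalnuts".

Looking at the pairs, the operation is to keep one character in every 3, starting at position 2 (positions 2nd, 5th, 8th, ...), then double every character.
Working it through for "cwalnuts": intermediate "wns", final "wwnnss".

wwnnss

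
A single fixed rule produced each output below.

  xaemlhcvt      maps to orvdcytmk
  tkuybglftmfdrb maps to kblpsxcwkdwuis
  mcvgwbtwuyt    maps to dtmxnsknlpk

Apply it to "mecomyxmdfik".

dvtfdpoduwzb

In each case the input is transformed by: shift every letter 9 places backward in the alphabet (wrapping around).
On "mecomyxmdfik" that produces "dvtfdpoduwzb".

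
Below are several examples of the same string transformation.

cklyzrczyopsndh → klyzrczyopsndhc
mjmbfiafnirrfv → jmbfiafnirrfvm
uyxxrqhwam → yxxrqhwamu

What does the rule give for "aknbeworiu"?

The transformation: move the first character to the end.
"aknbeworiu" → "knbeworiua".

knbeworiua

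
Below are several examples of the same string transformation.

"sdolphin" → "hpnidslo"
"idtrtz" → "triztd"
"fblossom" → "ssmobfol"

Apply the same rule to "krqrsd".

In each case the input is transformed by: swap the front and back halves of the string, then swap each adjacent pair of characters (1↔2, 3↔4, ...).
Applying both steps to "krqrsd": "rsdkrq", then "srkdqr".

srkdqr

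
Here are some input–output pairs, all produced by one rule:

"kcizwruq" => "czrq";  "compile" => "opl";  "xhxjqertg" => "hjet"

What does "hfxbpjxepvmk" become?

fbjevk

Rule — keep every other character starting from the second (positions 2nd, 4th, 6th, ...).
So "hfxbpjxepvmk" becomes "fbjevk".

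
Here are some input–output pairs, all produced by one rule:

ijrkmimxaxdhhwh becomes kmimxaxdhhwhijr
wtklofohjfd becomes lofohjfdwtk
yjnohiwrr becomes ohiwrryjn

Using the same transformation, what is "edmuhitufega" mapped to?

uhitufegaedm

Rule — move the first 3 characters to the end (rotate left by 3).
Applying that to "edmuhitufega" gives "uhitufegaedm".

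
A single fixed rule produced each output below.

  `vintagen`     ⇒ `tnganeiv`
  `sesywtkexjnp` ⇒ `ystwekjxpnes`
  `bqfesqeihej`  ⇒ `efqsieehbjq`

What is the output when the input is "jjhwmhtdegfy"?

whhmdtgeyfjj

Each output is the input with this applied: move the first 2 characters to the end (rotate left by 2), then swap each adjacent pair of characters (1↔2, 3↔4, ...).
"jjhwmhtdegfy" → "hwmhtdegfyjj" → "whhmdtgeyfjj".
(Check on "vintagen": → "ntagenvi" → "tnganeiv" ✓)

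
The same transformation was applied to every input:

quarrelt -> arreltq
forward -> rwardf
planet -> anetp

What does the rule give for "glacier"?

The rule is to move the first 2 characters to the end (rotate left by 2), then delete the last character.
Applying both steps to "glacier": "aciergl", then "acierg".

acierg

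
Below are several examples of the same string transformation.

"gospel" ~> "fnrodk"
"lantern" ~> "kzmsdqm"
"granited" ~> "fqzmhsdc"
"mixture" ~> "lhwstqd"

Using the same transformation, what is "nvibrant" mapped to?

Looking at the pairs, the operation is to shift every letter 1 place backward in the alphabet (wrapping around).
On "nvibrant" that produces "muhaqzms".

muhaqzms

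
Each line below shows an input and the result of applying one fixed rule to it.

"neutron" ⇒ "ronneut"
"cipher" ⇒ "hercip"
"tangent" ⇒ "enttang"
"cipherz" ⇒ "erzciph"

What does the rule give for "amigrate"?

ateamigr

The rule is to move the last 3 characters to the front (rotate right by 3).
So "amigrate" becomes "ateamigr".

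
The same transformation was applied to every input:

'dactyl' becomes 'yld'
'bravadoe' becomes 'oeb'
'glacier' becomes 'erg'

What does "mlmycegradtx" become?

Looking at the pairs, the operation is to move the last 2 characters to the front (rotate right by 2), then keep only the first 3 characters.
Working it through for "mlmycegradtx": intermediate "txmlmycegrad", final "txm".

txm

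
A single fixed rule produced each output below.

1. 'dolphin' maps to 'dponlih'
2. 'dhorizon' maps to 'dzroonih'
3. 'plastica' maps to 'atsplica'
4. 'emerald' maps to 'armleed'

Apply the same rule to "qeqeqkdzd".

dzqqqkeed

The pattern: sort the characters into reverse alphabetical order, then move the last character to the front.
Applying both steps to "qeqeqkdzd": "zqqqkeedd", then "dzqqqkeed".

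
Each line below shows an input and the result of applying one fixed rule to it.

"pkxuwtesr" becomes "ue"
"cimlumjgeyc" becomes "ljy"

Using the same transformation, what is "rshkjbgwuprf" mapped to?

kgp

The rule is to delete the first character, then keep one character in every 3, starting at position 3 (positions 3rd, 6th, 9th, ...).
"rshkjbgwuprf" → "shkjbgwuprf" → "kgp".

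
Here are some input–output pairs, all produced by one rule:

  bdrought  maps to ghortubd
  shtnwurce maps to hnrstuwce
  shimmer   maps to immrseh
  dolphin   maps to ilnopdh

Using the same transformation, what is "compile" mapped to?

ilmopce

Looking at the pairs, the operation is to sort the characters into alphabetical order, then move the first 2 characters to the end (rotate left by 2).
So "compile" becomes "ilmopce".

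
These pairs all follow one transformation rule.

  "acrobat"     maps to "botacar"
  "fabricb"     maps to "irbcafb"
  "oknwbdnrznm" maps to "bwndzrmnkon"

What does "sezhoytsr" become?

ohtyrsesz

Rule — move the first 3 characters to the end (rotate left by 3), then swap each adjacent pair of characters (1↔2, 3↔4, ...).
"sezhoytsr" → "hoytsrsez" → "ohtyrsesz".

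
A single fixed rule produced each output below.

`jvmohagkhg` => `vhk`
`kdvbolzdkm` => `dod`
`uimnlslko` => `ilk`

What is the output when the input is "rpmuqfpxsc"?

Rule — keep one character in every 3, starting at position 2 (positions 2nd, 5th, 8th, ...).
Applying that to "rpmuqfpxsc" gives "pqx".

pqx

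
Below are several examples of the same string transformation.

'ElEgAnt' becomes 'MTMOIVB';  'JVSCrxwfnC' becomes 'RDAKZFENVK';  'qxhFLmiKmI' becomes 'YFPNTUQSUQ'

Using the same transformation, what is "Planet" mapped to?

In each case the input is transformed by: shift every letter 8 places forward in the alphabet (wrapping around), then convert every letter to uppercase.
Working it through for "Planet": intermediate "Xtivmb", final "XTIVMB".

XTIVMB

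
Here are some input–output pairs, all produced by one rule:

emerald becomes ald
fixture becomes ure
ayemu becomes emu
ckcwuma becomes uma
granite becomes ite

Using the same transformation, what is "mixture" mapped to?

ure

Rule — keep only the last 3 characters.
Applying that to "mixture" gives "ure".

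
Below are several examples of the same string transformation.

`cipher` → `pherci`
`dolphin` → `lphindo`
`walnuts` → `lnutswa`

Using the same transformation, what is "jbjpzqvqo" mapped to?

jpzqvqojb

The pattern: move the first 2 characters to the end (rotate left by 2).
Doing the same to "jbjpzqvqo": "jpzqvqojb".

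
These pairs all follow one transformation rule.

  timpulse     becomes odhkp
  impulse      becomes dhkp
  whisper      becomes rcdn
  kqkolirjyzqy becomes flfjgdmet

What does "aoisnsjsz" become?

vjdnin

Looking at the pairs, the operation is to delete the last 3 characters, then shift every letter 5 places backward in the alphabet (wrapping around).
Working it through for "aoisnsjsz": intermediate "aoisns", final "vjdnin".
(Check on "kqkolirjyzqy": → "kqkolirjy" → "flfjgdmet" ✓)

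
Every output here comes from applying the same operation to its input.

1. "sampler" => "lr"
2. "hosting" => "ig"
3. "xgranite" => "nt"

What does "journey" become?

The pattern: keep every other character starting from the first (positions 1st, 3rd, 5th, ...), then delete the first 2 characters.
Starting from "journey": after the first operation, "juny"; after the second, "ny".

ny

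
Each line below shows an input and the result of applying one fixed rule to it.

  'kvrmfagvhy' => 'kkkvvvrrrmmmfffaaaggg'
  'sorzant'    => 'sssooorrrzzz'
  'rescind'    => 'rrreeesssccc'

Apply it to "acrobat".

What's happening: delete the last 3 characters, then repeat every character 3 times.
Working it through for "acrobat": intermediate "acro", final "aaacccrrrooo".

aaacccrrrooo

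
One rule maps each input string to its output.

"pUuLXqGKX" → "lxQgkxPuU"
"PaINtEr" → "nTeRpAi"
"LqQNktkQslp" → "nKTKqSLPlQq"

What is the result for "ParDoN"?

What's happening: move the first 3 characters to the end (rotate left by 3), then flip the case of every letter.
Applying both steps to "ParDoN": "DoNPar", then "dOnpAR".

dOnpAR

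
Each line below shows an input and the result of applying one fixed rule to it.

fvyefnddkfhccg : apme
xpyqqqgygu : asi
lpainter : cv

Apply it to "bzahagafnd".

The rule is to keep one character in every 3, starting at position 3 (positions 3rd, 6th, 9th, ...), then shift every letter 2 places forward in the alphabet (wrapping around).
Starting from "bzahagafnd": after the first operation, "agn"; after the second, "cip".

cip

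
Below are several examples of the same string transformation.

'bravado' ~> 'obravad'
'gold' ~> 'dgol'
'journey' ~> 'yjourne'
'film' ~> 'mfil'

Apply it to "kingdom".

mkingdo

Each output is the input with this applied: move the last character to the front.
"kingdom" → "mkingdo".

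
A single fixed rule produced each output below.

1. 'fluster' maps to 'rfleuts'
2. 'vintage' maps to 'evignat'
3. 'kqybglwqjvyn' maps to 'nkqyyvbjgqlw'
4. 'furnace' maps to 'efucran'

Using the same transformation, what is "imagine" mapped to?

eimnaig

The rule is to swap the first and last characters, then take characters alternately from the front and the back (1st, last, 2nd, 2nd-last, ...).
Applying both steps to "imagine": "emagini", then "eimnaig".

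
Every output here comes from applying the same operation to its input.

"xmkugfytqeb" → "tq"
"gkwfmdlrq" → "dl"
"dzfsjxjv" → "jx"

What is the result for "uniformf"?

or

What's happening: delete the last 2 characters, then keep only the last 2 characters.
Working it through for "uniformf": intermediate "unifor", final "or".
(Check on "gkwfmdlrq": → "gkwfmdl" → "dl" ✓)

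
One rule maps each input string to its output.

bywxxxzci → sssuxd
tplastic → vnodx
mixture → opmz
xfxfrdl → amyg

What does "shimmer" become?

In each case the input is transformed by: shift every letter 5 places backward in the alphabet (wrapping around), then delete the first 3 characters.
Applying both steps to "shimmer": "ncdhhzm", then "hhzm".

hhzm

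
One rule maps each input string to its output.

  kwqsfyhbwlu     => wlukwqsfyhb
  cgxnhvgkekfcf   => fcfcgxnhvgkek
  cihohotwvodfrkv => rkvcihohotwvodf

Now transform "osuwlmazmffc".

ffcosuwlmazm

The rule is to move the last 3 characters to the front (rotate right by 3).
For "osuwlmazmffc" the result is "ffcosuwlmazm".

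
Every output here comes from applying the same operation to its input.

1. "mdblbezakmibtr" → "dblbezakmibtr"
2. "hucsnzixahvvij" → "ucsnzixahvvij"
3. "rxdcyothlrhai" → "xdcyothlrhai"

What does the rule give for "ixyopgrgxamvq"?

In each case the input is transformed by: delete the first character.
Applying that to "ixyopgrgxamvq" gives "xyopgrgxamvq".

xyopgrgxamvq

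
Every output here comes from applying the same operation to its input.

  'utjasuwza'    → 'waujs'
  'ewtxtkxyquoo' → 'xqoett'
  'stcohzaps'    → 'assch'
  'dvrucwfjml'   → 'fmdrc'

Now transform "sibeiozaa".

What's happening: keep every other character starting from the first (positions 1st, 3rd, 5th, ...), then move the first 3 characters to the end (rotate left by 3).
So "sibeiozaa" becomes "zasbi".

zasbi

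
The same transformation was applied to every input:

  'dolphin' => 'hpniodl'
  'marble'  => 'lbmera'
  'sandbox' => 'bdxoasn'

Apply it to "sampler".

Rule — move the first 3 characters to the end (rotate left by 3), then swap each adjacent pair of characters (1↔2, 3↔4, ...).
Doing the same to "sampler": "lpreasm".

lpreasm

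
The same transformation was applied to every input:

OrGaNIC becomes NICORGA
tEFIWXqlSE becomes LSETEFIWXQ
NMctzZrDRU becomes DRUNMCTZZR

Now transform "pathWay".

The pattern: move the last 3 characters to the front (rotate right by 3), then convert every letter to uppercase.
On "pathWay": the first step gives "Waypath", and the second then gives "WAYPATH".

WAYPATH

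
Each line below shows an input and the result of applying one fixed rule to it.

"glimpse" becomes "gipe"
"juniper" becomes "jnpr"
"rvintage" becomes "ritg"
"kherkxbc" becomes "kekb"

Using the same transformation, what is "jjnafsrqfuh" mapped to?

The pattern: keep every other character starting from the first (positions 1st, 3rd, 5th, ...).
"jjnafsrqfuh" → "jnfrfh".

jnfrfh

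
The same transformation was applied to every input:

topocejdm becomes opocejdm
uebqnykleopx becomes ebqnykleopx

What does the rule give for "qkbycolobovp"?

Looking at the pairs, the operation is to delete the first character.
Applying that to "qkbycolobovp" gives "kbycolobovp".

kbycolobovp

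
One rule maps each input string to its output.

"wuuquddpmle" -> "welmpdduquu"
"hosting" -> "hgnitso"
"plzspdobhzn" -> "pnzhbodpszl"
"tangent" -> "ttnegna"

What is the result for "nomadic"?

ncidamo

The transformation: move the first character to the end, then reverse the string.
Working it through for "nomadic": intermediate "omadicn", final "ncidamo".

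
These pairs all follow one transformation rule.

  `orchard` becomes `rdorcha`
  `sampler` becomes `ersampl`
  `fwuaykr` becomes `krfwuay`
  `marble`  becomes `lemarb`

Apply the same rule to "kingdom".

Looking at the pairs, the operation is to move the last 2 characters to the front (rotate right by 2).
On "kingdom" that produces "omkingd".

omkingd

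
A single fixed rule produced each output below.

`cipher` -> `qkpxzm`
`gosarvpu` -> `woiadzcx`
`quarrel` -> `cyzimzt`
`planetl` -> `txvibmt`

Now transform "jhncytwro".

Looking at the pairs, the operation is to swap each adjacent pair of characters (1↔2, 3↔4, ...), then shift every letter 8 places forward in the alphabet (wrapping around).
"jhncytwro" → "hjcntyrwo" → "prkvbgzew".

prkvbgzew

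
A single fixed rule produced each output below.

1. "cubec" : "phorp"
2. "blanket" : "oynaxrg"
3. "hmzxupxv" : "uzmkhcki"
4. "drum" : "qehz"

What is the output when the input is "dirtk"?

qvegx

The transformation: shift every letter 13 places forward in the alphabet (wrapping around) — i.e. ROT13.
"dirtk" → "qvegx".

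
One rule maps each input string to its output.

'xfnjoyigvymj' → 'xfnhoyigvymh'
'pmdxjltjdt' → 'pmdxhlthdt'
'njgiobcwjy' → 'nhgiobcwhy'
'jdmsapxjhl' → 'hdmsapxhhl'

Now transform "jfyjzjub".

hfyhzhub

In each case the input is transformed by: replace every "j" with "h".
For "jfyjzjub" the result is "hfyhzhub".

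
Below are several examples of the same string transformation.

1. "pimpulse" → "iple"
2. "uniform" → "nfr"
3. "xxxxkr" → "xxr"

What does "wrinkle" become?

rnl

The pattern: keep every other character starting from the second (positions 2nd, 4th, 6th, ...).
So "wrinkle" becomes "rnl".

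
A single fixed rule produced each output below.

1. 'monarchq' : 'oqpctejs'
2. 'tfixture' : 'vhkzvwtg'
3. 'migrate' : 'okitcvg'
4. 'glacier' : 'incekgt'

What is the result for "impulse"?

The pattern: shift every letter 2 places forward in the alphabet (wrapping around).
Doing the same to "impulse": "korwnug".

korwnug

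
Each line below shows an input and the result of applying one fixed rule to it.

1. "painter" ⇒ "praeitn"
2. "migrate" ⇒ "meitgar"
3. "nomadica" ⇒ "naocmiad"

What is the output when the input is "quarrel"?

qluearr

In each case the input is transformed by: take characters alternately from the front and the back (1st, last, 2nd, 2nd-last, ...).
For "quarrel" the result is "qluearr".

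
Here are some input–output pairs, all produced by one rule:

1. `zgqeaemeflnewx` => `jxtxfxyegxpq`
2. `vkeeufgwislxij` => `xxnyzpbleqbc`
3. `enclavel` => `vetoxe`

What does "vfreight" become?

kxbzam

Each output is the input with this applied: shift every letter 7 places backward in the alphabet (wrapping around), then delete the first 2 characters.
Applying both steps to "vfreight": "oykxbzam", then "kxbzam".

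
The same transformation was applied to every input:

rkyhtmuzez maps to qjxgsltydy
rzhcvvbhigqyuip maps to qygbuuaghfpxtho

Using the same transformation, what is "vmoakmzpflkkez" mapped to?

Rule — shift every letter 1 place backward in the alphabet (wrapping around).
For "vmoakmzpflkkez" the result is "ulnzjlyoekjjdy".

ulnzjlyoekjjdy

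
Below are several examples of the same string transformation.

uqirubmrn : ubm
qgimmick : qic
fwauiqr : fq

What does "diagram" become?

In each case the input is transformed by: swap each adjacent pair of characters (1↔2, 3↔4, ...), then keep one character in every 3, starting at position 2 (positions 2nd, 5th, 8th, ...).
For "diagram", step one produces "idgaarm"; step two turns that into "da".

da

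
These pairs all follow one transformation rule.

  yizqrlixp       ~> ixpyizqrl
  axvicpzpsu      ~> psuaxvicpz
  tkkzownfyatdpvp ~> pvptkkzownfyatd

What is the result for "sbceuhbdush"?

Looking at the pairs, the operation is to move the last 3 characters to the front (rotate right by 3).
On "sbceuhbdush" that produces "ushsbceuhbd".

ushsbceuhbd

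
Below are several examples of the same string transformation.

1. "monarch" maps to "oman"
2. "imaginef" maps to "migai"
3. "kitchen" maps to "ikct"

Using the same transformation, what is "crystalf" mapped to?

rcsyt

The pattern: delete the last 3 characters, then swap each adjacent pair of characters (1↔2, 3↔4, ...).
For "crystalf", step one produces "cryst"; step two turns that into "rcsyt".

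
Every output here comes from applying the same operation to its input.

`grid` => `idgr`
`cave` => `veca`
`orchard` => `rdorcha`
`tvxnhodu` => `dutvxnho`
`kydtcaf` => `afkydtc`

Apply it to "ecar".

arec

The rule is to move the last 2 characters to the front (rotate right by 2).
Doing the same to "ecar": "arec".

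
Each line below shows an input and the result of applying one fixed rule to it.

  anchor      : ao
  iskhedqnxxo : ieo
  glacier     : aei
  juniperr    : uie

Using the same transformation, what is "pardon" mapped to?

Looking at the pairs, the operation is to swap each adjacent pair of characters (1↔2, 3↔4, ...), then keep only the vowels.
Starting from "pardon": after the first operation, "apdrno"; after the second, "ao".

ao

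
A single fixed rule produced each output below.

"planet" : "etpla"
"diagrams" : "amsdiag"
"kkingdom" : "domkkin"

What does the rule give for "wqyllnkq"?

The rule is to swap the front and back halves of the string, then delete the first character.
For "wqyllnkq" the result is "nkqwqyl".

nkqwqyl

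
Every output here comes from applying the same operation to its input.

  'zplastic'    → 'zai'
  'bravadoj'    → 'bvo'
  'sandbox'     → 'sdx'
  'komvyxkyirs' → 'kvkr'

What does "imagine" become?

Looking at the pairs, the operation is to keep one character in every 3, starting at position 1 (positions 1st, 4th, 7th, ...).
So "imagine" becomes "ige".

ige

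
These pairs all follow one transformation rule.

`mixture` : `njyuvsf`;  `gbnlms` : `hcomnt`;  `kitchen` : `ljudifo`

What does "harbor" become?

Rule — shift every letter 1 place forward in the alphabet (wrapping around).
Doing the same to "harbor": "ibscps".

ibscps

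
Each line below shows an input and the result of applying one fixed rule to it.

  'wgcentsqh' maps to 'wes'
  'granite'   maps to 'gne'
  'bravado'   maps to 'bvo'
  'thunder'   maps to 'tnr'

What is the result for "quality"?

The rule is to keep one character in every 3, starting at position 1 (positions 1st, 4th, 7th, ...).
Applying that to "quality" gives "qly".

qly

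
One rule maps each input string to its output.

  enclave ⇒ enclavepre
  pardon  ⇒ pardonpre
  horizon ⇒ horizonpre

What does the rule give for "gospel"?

The transformation: append "pre".
For "gospel" the result is "gospelpre".

gospelpre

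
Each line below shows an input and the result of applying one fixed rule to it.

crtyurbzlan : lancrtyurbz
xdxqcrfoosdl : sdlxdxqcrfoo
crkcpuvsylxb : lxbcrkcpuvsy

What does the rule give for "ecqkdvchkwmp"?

The pattern: move the last 3 characters to the front (rotate right by 3).
On "ecqkdvchkwmp" that produces "wmpecqkdvchk".

wmpecqkdvchk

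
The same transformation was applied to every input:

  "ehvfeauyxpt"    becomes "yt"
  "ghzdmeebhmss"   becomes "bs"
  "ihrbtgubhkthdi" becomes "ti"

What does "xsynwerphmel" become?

Each output is the input with this applied: keep one character in every 3, starting at position 2 (positions 2nd, 5th, 8th, ...), then keep only the last 2 characters.
For "xsynwerphmel", step one produces "swpe"; step two turns that into "pe".

pe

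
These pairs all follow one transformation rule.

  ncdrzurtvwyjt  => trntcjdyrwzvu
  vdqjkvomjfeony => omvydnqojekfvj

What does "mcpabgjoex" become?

bgmxcepoaj

In each case the input is transformed by: take characters alternately from the front and the back (1st, last, 2nd, 2nd-last, ...), then move the last 2 characters to the front (rotate right by 2).
On "mcpabgjoex": the first step gives "mxcepoajbg", and the second then gives "bgmxcepoaj".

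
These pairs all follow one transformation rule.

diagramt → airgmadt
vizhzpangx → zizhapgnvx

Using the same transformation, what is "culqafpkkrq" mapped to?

Looking at the pairs, the operation is to move the first character to the end, then swap each adjacent pair of characters (1↔2, 3↔4, ...).
"culqafpkkrq" → "ulqafpkkrqc" → "luaqpfkkqrc".

luaqpfkkqrc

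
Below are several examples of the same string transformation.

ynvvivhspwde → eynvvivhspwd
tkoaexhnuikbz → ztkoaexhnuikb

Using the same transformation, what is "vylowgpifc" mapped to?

cvylowgpif

The pattern: move the last character to the front.
So "vylowgpifc" becomes "cvylowgpif".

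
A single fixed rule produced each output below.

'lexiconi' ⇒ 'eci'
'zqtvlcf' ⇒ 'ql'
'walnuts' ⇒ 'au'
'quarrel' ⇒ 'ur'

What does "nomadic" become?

od

In each case the input is transformed by: keep one character in every 3, starting at position 2 (positions 2nd, 5th, 8th, ...).
Applying that to "nomadic" gives "od".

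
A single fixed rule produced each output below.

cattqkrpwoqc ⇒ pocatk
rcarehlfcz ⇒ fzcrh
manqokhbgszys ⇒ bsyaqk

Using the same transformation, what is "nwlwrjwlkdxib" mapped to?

ldiwwj

Each output is the input with this applied: keep every other character starting from the second (positions 2nd, 4th, 6th, ...), then move the first 3 characters to the end (rotate left by 3).
Starting from "nwlwrjwlkdxib": after the first operation, "wwjldi"; after the second, "ldiwwj".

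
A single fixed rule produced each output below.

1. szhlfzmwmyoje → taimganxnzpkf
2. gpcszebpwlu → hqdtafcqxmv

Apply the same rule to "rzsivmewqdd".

Each output is the input with this applied: shift every letter 1 place forward in the alphabet (wrapping around).
On "rzsivmewqdd" that produces "satjwnfxree".

satjwnfxree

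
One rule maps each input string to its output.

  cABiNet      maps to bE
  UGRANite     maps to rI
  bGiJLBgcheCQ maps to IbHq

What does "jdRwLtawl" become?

rTL

Looking at the pairs, the operation is to keep one character in every 3, starting at position 3 (positions 3rd, 6th, 9th, ...), then flip the case of every letter.
"jdRwLtawl" → "Rtl" → "rTL".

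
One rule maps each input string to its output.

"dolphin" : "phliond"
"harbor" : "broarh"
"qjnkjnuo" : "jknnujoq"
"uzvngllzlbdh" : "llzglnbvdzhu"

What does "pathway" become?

Looking at the pairs, the operation is to take characters alternately from the front and the back (1st, last, 2nd, 2nd-last, ...), then reverse the string.
"pathway" → "pyaatwh" → "hwtaayp".
(Check on "uzvngllzlbdh": → "uhzdvbnlgzll" → "llzglnbvdzhu" ✓)

hwtaayp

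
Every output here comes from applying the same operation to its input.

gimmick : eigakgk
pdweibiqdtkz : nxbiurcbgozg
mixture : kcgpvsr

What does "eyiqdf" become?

In each case the input is transformed by: shift every letter 2 places backward in the alphabet (wrapping around), then take characters alternately from the front and the back (1st, last, 2nd, 2nd-last, ...).
On "eyiqdf": the first step gives "cwgobd", and the second then gives "cdwbgo".

cdwbgo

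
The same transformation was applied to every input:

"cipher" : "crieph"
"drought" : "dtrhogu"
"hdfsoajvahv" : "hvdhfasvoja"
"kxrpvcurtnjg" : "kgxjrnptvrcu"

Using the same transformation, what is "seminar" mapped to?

What's happening: take characters alternately from the front and the back (1st, last, 2nd, 2nd-last, ...).
Doing the same to "seminar": "sreamni".

sreamni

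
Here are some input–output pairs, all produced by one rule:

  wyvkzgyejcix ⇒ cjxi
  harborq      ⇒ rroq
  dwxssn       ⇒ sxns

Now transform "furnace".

The pattern: swap each adjacent pair of characters (1↔2, 3↔4, ...), then keep only the last 4 characters.
Applying both steps to "furnace": "ufnrcae", then "rcae".

rcae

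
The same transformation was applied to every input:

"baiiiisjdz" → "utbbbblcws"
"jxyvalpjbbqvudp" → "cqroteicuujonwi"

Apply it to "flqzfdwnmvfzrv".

yejsywpgfoysko

The transformation: shift every letter 7 places backward in the alphabet (wrapping around).
So "flqzfdwnmvfzrv" becomes "yejsywpgfoysko".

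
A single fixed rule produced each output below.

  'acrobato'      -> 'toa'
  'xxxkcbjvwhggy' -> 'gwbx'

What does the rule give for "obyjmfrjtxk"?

Looking at the pairs, the operation is to reverse the string, then keep one character in every 3, starting at position 2 (positions 2nd, 5th, 8th, ...).
For "obyjmfrjtxk" the result is "xrjo".

xrjo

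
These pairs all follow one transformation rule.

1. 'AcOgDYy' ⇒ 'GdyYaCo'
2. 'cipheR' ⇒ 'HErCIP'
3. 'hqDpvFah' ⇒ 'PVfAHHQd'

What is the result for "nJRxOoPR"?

The pattern: move the first 3 characters to the end (rotate left by 3), then flip the case of every letter.
Working it through for "nJRxOoPR": intermediate "xOoPRnJR", final "XoOprNjr".

XoOprNjr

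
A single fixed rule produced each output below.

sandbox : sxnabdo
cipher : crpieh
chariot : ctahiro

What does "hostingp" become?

hpsoitgn

Rule — move the last character to the front, then swap each adjacent pair of characters (1↔2, 3↔4, ...).
So "hostingp" becomes "hpsoitgn".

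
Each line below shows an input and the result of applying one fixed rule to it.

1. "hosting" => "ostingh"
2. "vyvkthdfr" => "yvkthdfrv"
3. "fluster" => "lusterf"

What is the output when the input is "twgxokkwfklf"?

The pattern: move the first character to the end.
Applying that to "twgxokkwfklf" gives "wgxokkwfklft".

wgxokkwfklft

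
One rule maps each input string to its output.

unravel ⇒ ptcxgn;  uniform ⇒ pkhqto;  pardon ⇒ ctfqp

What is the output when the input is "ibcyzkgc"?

deabmie

The transformation: shift every letter 2 places forward in the alphabet (wrapping around), then delete the first character.
Working it through for "ibcyzkgc": intermediate "kdeabmie", final "deabmie".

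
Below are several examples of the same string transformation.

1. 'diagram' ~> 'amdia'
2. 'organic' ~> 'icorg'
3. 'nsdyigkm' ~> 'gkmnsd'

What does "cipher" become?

rcip

In each case the input is transformed by: move the first 3 characters to the end (rotate left by 3), then delete the first 2 characters.
Applying that to "cipher" gives "rcip".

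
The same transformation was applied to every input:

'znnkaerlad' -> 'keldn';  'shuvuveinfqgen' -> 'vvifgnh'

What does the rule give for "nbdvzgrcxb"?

vgcbb

Looking at the pairs, the operation is to keep every other character starting from the second (positions 2nd, 4th, 6th, ...), then move the first character to the end.
Applying both steps to "nbdvzgrcxb": "bvgcb", then "vgcbb".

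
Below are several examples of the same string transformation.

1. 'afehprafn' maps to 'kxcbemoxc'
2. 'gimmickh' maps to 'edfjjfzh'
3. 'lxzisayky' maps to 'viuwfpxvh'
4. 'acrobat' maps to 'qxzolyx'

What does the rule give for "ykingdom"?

Rule — shift every letter 3 places backward in the alphabet (wrapping around), then move the last character to the front.
On "ykingdom": the first step gives "vhfkdalj", and the second then gives "jvhfkdal".

jvhfkdal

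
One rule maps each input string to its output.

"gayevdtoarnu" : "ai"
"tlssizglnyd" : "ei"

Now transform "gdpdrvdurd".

The rule is to shift every letter 5 places forward in the alphabet (wrapping around), then keep only the vowels.
Working it through for "gdpdrvdurd": intermediate "liuiwaizwi", final "iuiaii".
(Check on "tlssizglnyd": → "yqxxnelqsdi" → "ei" ✓)

iuiaii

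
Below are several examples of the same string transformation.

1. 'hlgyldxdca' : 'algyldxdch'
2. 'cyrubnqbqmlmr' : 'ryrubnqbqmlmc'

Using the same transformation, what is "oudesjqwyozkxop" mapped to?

The pattern: swap the first and last characters.
On "oudesjqwyozkxop" that produces "pudesjqwyozkxoo".

pudesjqwyozkxoo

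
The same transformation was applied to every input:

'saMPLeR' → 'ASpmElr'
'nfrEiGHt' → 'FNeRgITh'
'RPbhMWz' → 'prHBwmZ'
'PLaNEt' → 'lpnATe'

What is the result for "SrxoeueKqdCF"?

What's happening: swap each adjacent pair of characters (1↔2, 3↔4, ...), then flip the case of every letter.
Applying both steps to "SrxoeueKqdCF": "rSoxueKedqFC", then "RsOXUEkEDQfc".

RsOXUEkEDQfc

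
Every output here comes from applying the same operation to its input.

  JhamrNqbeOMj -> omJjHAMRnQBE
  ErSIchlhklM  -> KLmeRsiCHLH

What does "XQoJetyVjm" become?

Rule — flip the case of every letter, then move the last 3 characters to the front (rotate right by 3).
Applying that to "XQoJetyVjm" gives "vJMxqOjETY".

vJMxqOjETY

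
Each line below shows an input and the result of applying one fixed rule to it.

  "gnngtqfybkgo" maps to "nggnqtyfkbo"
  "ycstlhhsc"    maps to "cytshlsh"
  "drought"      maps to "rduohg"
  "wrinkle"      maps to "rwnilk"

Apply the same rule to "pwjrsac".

Each output is the input with this applied: swap each adjacent pair of characters (1↔2, 3↔4, ...), then delete the last character.
"pwjrsac" → "wprjasc" → "wprjas".

wprjas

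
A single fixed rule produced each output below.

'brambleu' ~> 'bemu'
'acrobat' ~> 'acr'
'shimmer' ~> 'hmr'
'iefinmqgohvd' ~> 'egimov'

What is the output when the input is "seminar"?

Looking at the pairs, the operation is to sort the characters into alphabetical order, then keep every other character starting from the second (positions 2nd, 4th, 6th, ...).
Applying that to "seminar" gives "emr".

emr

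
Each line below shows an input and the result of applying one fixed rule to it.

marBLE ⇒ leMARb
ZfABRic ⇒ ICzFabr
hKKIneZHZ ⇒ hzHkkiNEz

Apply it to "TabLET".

ettABl

The rule is to move the last 2 characters to the front (rotate right by 2), then flip the case of every letter.
On "TabLET": the first step gives "ETTabL", and the second then gives "ettABl".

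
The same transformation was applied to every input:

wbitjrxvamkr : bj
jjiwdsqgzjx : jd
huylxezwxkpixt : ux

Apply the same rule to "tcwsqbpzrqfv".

Each output is the input with this applied: keep one character in every 3, starting at position 2 (positions 2nd, 5th, 8th, ...), then keep only the first 2 characters.
Working it through for "tcwsqbpzrqfv": intermediate "cqzf", final "cq".

cq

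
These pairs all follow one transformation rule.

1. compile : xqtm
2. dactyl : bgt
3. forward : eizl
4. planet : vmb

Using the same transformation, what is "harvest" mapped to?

Looking at the pairs, the operation is to delete the first 3 characters, then shift every letter 8 places forward in the alphabet (wrapping around).
Doing the same to "harvest": "dmab".
(Check on "planet": → "net" → "vmb" ✓)

dmab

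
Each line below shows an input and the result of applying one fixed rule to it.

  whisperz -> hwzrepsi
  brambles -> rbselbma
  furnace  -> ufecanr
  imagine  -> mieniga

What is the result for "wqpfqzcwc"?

qwcwczqfp

What's happening: move the first 2 characters to the end (rotate left by 2), then reverse the string.
On "wqpfqzcwc": the first step gives "pfqzcwcwq", and the second then gives "qwcwczqfp".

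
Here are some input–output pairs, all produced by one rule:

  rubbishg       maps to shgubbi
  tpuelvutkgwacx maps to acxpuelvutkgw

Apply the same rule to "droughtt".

In each case the input is transformed by: delete the first character, then move the last 3 characters to the front (rotate right by 3).
Working it through for "droughtt": intermediate "roughtt", final "httroug".
(Check on "rubbishg": → "ubbishg" → "shgubbi" ✓)

httroug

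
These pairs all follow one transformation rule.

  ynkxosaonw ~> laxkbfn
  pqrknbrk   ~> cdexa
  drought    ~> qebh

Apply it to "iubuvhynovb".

What's happening: delete the last 3 characters, then shift every letter 13 places forward in the alphabet (wrapping around) — i.e. ROT13.
For "iubuvhynovb", step one produces "iubuvhyn"; step two turns that into "vhohiula".

vhohiula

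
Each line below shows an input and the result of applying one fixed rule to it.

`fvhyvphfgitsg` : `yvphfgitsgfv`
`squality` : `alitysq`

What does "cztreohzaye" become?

The transformation: move the first 2 characters to the end (rotate left by 2), then delete the first character.
So "cztreohzaye" becomes "reohzayecz".

reohzayecz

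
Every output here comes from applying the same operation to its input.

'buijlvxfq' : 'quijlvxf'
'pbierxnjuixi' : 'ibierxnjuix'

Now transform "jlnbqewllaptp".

The rule is to delete the first character, then move the last character to the front.
So "jlnbqewllaptp" becomes "plnbqewllapt".

plnbqewllapt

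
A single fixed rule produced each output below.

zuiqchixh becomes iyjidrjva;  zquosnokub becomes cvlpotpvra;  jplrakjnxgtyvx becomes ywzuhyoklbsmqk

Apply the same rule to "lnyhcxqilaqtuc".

dvurbmjrydizom

What's happening: shift every letter 1 place forward in the alphabet (wrapping around), then reverse the string.
"lnyhcxqilaqtuc" → "dvurbmjrydizom".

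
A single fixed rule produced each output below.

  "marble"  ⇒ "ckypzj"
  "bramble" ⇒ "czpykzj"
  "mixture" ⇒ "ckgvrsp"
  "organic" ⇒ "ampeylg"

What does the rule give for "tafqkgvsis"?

qrydoietqg

In each case the input is transformed by: move the last character to the front, then shift every letter 2 places backward in the alphabet (wrapping around).
"tafqkgvsis" → "stafqkgvsi" → "qrydoietqg".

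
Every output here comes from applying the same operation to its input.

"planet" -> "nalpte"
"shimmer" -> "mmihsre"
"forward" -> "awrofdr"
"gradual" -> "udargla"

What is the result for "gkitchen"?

hctikgne

Each output is the input with this applied: move the last 2 characters to the front (rotate right by 2), then reverse the string.
Applying both steps to "gkitchen": "engkitch", then "hctikgne".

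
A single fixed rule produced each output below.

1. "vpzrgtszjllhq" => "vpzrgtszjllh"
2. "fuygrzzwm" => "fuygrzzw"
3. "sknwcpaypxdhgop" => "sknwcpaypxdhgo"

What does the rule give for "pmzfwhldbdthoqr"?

In each case the input is transformed by: delete the last character.
Doing the same to "pmzfwhldbdthoqr": "pmzfwhldbdthoq".

pmzfwhldbdthoq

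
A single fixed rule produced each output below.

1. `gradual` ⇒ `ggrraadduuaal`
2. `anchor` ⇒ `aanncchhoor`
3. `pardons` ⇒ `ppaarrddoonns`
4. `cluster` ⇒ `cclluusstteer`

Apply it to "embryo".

eemmbbrryyo

The rule is to double every character, then delete the last character.
For "embryo", step one produces "eemmbbrryyoo"; step two turns that into "eemmbbrryyo".
(Check on "anchor": → "aanncchhoorr" → "aanncchhoor" ✓)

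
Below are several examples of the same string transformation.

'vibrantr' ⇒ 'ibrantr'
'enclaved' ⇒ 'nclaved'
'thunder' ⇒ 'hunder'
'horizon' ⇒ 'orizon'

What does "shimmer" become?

Rule — delete the first character.
For "shimmer" the result is "himmer".

himmer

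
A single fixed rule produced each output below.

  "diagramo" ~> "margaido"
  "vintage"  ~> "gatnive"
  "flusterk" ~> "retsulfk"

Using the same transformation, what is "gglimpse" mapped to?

spmilgge

In each case the input is transformed by: move the last character to the front, then reverse the string.
On "gglimpse": the first step gives "egglimps", and the second then gives "spmilgge".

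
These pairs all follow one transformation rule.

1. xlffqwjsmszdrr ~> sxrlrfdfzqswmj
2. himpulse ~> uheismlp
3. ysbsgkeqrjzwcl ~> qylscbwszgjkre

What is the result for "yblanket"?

nytbelka

The rule is to take characters alternately from the front and the back (1st, last, 2nd, 2nd-last, ...), then move the last character to the front.
Working it through for "yblanket": intermediate "ytbelkan", final "nytbelka".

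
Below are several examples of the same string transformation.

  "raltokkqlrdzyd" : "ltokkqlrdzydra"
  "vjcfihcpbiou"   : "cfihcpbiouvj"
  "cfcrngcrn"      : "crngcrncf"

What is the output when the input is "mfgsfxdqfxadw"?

gsfxdqfxadwmf

The transformation: move the first 2 characters to the end (rotate left by 2).
On "mfgsfxdqfxadw" that produces "gsfxdqfxadwmf".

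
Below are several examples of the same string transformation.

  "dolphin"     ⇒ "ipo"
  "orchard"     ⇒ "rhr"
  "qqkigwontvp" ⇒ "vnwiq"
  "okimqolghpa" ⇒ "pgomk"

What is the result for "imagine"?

ngm

In each case the input is transformed by: reverse the string, then keep every other character starting from the second (positions 2nd, 4th, 6th, ...).
Starting from "imagine": after the first operation, "enigami"; after the second, "ngm".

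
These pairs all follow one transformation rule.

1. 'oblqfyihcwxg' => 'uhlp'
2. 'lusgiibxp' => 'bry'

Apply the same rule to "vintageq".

wp

In each case the input is transformed by: keep one character in every 3, starting at position 3 (positions 3rd, 6th, 9th, ...), then shift every letter 9 places forward in the alphabet (wrapping around).
"vintageq" → "ng" → "wp".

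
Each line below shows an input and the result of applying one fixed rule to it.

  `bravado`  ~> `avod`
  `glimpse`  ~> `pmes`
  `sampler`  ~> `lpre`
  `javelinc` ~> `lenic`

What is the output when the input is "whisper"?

psre

The rule is to delete the first 3 characters, then swap each adjacent pair of characters (1↔2, 3↔4, ...).
Starting from "whisper": after the first operation, "sper"; after the second, "psre".
(Check on "sampler": → "pler" → "lpre" ✓)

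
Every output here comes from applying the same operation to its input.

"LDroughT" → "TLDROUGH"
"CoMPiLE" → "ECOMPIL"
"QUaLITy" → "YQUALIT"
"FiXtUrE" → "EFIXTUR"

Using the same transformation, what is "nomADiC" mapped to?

CNOMADI

What's happening: move the last character to the front, then convert every letter to uppercase.
Starting from "nomADiC": after the first operation, "CnomADi"; after the second, "CNOMADI".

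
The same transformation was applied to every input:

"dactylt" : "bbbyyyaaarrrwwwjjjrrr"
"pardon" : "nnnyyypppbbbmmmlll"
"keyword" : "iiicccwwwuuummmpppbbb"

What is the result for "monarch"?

kkkmmmlllyyypppaaafff

Rule — repeat every character 3 times, then shift every letter 2 places backward in the alphabet (wrapping around).
Starting from "monarch": after the first operation, "mmmooonnnaaarrrccchhh"; after the second, "kkkmmmlllyyypppaaafff".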